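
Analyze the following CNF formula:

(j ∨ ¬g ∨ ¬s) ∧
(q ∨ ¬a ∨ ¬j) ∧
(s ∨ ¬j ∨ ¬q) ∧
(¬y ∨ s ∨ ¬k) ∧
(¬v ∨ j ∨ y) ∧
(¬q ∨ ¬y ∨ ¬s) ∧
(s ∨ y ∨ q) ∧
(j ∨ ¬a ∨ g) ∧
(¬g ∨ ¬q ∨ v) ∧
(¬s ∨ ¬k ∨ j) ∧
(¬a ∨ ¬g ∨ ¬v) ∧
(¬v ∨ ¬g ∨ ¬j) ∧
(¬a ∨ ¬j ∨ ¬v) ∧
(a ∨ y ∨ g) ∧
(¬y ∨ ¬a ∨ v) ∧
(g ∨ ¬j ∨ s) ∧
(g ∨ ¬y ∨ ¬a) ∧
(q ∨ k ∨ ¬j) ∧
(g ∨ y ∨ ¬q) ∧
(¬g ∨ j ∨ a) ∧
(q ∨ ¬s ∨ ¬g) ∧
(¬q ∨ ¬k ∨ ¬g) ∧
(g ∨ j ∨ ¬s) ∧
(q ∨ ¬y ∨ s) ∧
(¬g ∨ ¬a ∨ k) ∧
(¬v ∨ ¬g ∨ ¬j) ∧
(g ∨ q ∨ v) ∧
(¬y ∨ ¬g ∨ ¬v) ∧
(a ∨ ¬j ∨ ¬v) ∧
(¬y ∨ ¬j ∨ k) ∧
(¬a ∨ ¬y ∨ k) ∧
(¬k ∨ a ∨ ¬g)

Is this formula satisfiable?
Yes

Yes, the formula is satisfiable.

One satisfying assignment is: g=False, k=False, j=False, a=False, v=False, q=True, s=False, y=True

Verification: With this assignment, all 32 clauses evaluate to true.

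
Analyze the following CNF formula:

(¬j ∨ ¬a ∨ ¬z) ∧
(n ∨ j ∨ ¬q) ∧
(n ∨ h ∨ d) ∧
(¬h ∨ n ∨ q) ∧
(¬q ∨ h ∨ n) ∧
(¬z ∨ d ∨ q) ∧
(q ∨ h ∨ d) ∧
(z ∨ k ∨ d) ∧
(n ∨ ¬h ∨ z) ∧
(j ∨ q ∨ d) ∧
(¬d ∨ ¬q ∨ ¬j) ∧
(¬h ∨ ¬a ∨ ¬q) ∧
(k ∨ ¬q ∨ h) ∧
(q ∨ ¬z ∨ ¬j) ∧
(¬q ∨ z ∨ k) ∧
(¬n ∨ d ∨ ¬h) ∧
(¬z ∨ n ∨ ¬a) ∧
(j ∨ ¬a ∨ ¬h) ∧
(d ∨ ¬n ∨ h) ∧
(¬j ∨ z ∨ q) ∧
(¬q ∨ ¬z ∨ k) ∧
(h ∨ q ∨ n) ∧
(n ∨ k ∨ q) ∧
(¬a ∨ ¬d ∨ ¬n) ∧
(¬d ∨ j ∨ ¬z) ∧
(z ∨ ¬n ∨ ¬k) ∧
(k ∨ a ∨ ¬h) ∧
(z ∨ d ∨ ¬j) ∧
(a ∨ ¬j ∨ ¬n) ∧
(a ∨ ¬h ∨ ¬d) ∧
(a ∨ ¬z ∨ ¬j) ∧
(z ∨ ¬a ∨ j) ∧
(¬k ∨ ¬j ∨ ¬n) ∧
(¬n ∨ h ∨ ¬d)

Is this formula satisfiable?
No

No, the formula is not satisfiable.

No assignment of truth values to the variables can make all 34 clauses true simultaneously.

The formula is UNSAT (unsatisfiable).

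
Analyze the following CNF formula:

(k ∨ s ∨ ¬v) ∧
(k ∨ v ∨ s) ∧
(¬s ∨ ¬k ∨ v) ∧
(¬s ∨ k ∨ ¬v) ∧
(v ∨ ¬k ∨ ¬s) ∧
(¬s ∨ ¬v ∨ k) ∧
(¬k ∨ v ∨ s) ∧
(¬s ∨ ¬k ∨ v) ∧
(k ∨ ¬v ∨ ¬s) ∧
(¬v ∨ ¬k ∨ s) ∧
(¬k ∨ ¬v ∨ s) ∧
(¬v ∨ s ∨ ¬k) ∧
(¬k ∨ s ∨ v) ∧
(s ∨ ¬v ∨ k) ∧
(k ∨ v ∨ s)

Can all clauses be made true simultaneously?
Yes

Yes, the formula is satisfiable.

One satisfying assignment is: s=True, v=False, k=False

Verification: With this assignment, all 15 clauses evaluate to true.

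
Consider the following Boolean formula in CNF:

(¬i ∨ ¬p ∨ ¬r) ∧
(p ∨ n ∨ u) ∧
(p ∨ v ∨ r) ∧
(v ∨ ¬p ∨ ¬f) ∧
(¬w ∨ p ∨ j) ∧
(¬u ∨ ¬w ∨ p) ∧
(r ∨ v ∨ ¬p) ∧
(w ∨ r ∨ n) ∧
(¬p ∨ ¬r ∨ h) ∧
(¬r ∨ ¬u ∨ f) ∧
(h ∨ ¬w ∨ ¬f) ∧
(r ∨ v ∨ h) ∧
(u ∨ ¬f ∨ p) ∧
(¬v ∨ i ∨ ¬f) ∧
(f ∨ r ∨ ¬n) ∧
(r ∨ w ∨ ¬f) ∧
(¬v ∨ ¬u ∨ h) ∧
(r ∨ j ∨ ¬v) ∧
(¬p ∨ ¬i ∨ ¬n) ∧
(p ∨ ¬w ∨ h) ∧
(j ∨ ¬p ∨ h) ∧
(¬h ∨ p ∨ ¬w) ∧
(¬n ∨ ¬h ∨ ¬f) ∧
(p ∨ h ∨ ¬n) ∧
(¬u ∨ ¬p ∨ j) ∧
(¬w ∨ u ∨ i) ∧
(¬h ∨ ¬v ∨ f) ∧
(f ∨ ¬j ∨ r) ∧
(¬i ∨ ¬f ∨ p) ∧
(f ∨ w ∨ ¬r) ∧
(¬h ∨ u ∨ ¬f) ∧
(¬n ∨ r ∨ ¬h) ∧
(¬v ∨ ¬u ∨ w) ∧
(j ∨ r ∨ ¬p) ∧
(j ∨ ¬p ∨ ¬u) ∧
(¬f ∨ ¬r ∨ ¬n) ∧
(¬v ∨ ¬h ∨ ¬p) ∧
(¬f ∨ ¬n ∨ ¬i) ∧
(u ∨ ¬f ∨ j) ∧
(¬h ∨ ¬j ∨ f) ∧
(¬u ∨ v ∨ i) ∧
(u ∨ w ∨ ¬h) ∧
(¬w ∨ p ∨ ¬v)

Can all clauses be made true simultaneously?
No

No, the formula is not satisfiable.

No assignment of truth values to the variables can make all 43 clauses true simultaneously.

The formula is UNSAT (unsatisfiable).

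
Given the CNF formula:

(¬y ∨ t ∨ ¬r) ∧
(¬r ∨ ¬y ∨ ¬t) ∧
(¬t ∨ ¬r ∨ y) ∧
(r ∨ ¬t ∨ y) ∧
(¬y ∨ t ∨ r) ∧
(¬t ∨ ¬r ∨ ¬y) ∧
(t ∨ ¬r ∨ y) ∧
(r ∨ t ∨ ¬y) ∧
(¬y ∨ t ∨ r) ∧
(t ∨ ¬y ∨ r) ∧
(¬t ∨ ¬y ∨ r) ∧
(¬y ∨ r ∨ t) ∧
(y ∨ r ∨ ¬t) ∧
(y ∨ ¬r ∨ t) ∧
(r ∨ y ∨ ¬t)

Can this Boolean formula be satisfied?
Yes

Yes, the formula is satisfiable.

One satisfying assignment is: t=False, r=False, y=False

Verification: With this assignment, all 15 clauses evaluate to true.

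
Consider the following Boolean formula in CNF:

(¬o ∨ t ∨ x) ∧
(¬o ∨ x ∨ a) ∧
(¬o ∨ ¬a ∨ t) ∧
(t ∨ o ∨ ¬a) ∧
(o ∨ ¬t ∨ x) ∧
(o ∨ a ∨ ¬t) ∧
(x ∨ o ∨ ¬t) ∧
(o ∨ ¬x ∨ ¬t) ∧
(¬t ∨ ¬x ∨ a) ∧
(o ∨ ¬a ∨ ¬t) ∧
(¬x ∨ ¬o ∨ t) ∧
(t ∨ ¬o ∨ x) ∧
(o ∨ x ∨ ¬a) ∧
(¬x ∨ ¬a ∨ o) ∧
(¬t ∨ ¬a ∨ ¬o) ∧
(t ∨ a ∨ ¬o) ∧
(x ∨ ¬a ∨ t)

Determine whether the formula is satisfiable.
Yes

Yes, the formula is satisfiable.

One satisfying assignment is: a=False, t=False, o=False, x=False

Verification: With this assignment, all 17 clauses evaluate to true.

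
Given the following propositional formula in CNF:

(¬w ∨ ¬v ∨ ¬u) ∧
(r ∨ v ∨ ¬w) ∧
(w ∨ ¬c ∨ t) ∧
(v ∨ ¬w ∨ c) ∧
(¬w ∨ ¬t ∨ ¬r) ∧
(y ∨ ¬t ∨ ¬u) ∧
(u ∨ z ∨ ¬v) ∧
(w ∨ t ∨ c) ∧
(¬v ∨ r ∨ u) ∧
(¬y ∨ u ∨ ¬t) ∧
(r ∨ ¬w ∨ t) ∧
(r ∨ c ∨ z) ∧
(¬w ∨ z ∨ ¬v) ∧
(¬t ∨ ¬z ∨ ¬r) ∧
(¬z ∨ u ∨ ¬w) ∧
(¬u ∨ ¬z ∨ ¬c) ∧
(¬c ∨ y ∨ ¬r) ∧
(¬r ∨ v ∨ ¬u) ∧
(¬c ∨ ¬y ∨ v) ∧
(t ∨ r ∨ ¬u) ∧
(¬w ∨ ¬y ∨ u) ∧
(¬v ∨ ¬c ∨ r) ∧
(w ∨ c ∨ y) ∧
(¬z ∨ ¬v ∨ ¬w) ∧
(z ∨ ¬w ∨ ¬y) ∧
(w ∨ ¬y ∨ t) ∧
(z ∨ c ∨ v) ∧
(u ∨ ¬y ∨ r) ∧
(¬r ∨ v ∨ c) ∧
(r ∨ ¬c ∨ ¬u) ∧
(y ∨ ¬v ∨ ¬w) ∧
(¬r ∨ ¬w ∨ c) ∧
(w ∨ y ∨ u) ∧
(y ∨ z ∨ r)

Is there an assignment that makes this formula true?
Yes

Yes, the formula is satisfiable.

One satisfying assignment is: t=True, r=True, w=False, c=True, v=True, z=False, u=True, y=True

Verification: With this assignment, all 34 clauses evaluate to true.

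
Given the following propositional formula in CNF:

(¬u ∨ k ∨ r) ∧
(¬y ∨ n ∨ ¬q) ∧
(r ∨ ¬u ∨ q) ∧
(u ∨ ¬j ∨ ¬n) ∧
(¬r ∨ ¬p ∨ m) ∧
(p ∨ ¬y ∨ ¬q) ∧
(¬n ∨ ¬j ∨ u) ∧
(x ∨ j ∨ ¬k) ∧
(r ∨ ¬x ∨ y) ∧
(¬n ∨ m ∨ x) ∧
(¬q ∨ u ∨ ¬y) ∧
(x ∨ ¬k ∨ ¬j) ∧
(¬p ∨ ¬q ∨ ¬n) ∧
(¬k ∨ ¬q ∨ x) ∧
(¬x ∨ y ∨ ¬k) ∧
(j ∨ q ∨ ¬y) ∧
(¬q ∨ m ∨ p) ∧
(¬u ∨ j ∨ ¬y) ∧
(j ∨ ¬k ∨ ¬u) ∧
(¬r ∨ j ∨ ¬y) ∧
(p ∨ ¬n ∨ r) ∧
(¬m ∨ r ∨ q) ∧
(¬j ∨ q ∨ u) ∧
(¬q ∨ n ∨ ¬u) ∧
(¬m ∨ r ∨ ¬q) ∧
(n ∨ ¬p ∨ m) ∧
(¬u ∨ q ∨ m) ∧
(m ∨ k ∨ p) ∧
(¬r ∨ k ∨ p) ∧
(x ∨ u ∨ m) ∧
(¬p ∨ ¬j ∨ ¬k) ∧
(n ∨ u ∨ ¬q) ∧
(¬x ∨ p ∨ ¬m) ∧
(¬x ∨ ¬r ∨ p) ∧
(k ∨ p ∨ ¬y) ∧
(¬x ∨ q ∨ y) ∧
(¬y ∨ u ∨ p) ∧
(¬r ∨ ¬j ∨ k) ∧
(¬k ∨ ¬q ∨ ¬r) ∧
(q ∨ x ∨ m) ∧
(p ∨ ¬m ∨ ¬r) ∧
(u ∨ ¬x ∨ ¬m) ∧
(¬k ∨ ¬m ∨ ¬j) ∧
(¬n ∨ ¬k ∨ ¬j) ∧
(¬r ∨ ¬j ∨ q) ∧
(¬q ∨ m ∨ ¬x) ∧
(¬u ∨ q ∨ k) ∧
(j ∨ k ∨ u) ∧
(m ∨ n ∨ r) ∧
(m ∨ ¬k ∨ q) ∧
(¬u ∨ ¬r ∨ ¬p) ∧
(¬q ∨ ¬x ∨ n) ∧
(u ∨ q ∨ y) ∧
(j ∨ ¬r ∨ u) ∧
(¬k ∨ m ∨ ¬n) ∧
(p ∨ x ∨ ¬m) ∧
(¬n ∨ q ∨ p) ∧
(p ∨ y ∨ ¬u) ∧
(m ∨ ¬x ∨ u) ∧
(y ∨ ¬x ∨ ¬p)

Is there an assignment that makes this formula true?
No

No, the formula is not satisfiable.

No assignment of truth values to the variables can make all 60 clauses true simultaneously.

The formula is UNSAT (unsatisfiable).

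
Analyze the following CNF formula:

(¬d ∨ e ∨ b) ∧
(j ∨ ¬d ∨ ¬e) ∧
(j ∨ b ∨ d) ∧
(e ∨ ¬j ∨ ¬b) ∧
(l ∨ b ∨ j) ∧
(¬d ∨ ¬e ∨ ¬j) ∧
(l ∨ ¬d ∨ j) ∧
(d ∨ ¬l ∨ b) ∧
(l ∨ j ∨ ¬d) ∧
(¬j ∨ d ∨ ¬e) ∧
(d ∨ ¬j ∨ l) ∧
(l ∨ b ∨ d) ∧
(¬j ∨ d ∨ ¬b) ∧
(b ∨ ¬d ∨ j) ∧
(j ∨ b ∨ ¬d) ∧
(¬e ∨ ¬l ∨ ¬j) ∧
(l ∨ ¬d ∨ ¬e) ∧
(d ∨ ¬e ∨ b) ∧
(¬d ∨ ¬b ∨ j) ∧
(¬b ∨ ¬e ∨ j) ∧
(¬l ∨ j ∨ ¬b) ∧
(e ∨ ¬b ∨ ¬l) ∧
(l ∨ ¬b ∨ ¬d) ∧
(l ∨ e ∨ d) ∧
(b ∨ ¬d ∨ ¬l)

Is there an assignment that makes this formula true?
No

No, the formula is not satisfiable.

No assignment of truth values to the variables can make all 25 clauses true simultaneously.

The formula is UNSAT (unsatisfiable).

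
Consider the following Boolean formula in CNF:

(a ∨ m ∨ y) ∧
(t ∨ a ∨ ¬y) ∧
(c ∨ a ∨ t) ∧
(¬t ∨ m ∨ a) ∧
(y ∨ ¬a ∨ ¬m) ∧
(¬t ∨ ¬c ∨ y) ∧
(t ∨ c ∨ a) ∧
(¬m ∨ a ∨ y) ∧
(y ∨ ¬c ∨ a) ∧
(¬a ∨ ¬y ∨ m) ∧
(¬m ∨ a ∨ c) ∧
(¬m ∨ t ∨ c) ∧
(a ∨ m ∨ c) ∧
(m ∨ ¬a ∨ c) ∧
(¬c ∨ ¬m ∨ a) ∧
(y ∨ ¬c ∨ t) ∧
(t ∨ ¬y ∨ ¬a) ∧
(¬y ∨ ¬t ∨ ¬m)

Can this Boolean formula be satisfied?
No

No, the formula is not satisfiable.

No assignment of truth values to the variables can make all 18 clauses true simultaneously.

The formula is UNSAT (unsatisfiable).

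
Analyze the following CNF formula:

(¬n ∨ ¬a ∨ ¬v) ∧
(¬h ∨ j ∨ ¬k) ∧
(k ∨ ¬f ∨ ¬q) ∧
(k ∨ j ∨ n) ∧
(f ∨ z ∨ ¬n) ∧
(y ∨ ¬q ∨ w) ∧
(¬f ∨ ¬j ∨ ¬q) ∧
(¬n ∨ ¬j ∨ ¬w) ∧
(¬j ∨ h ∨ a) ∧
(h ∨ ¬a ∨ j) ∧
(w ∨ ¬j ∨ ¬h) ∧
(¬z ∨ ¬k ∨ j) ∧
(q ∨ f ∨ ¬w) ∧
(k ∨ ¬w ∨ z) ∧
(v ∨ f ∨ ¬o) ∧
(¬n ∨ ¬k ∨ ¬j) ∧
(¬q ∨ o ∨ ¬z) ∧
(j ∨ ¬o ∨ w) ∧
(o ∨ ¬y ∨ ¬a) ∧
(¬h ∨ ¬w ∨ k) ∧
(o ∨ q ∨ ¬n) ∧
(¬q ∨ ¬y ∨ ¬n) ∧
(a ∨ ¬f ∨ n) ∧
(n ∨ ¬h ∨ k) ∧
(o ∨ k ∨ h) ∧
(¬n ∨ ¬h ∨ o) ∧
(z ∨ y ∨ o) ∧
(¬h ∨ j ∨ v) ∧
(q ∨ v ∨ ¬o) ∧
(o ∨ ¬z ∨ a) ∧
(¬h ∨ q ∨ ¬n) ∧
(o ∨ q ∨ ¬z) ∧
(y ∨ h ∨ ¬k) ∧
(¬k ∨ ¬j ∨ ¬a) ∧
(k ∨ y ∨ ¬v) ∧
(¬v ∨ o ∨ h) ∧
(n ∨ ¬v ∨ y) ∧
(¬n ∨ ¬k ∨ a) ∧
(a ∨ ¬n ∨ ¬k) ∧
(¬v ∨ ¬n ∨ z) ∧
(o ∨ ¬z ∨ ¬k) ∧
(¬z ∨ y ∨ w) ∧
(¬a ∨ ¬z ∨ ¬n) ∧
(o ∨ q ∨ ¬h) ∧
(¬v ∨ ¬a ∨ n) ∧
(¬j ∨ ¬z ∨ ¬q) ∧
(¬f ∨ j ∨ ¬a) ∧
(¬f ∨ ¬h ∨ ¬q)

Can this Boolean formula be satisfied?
Yes

Yes, the formula is satisfiable.

One satisfying assignment is: f=False, k=True, w=True, z=False, j=False, a=False, q=True, v=False, o=False, y=True, h=False, n=False

Verification: With this assignment, all 48 clauses evaluate to true.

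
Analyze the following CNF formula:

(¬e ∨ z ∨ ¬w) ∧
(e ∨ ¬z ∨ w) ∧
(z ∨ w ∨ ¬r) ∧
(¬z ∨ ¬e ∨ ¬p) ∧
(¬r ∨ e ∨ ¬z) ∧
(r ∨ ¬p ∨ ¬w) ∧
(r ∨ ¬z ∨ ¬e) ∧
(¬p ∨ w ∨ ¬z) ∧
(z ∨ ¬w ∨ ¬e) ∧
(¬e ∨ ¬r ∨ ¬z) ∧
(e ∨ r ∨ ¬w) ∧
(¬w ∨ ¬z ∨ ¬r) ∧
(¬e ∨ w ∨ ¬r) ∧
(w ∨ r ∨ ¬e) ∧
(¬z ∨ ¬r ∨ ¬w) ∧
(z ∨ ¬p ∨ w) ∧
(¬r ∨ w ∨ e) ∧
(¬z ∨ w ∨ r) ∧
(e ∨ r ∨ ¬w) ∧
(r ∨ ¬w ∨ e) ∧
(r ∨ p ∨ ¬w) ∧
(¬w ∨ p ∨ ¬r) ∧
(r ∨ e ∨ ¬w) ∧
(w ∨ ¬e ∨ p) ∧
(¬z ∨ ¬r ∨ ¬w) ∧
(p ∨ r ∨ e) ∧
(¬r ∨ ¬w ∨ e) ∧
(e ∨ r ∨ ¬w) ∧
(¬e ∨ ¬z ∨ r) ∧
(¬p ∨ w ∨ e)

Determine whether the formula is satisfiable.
No

No, the formula is not satisfiable.

No assignment of truth values to the variables can make all 30 clauses true simultaneously.

The formula is UNSAT (unsatisfiable).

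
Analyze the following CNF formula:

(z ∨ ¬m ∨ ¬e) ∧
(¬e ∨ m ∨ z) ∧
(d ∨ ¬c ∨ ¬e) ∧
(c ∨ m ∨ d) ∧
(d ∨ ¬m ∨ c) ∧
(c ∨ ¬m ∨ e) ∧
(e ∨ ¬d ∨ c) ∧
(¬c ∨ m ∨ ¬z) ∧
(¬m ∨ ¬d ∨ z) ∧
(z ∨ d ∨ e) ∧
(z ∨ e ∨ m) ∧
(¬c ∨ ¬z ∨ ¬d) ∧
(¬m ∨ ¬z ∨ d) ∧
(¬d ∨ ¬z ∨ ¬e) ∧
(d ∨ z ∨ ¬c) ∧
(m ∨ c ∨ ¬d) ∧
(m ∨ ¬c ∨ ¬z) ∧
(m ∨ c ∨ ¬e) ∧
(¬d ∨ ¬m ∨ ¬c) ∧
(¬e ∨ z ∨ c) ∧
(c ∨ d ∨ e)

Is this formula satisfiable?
No

No, the formula is not satisfiable.

No assignment of truth values to the variables can make all 21 clauses true simultaneously.

The formula is UNSAT (unsatisfiable).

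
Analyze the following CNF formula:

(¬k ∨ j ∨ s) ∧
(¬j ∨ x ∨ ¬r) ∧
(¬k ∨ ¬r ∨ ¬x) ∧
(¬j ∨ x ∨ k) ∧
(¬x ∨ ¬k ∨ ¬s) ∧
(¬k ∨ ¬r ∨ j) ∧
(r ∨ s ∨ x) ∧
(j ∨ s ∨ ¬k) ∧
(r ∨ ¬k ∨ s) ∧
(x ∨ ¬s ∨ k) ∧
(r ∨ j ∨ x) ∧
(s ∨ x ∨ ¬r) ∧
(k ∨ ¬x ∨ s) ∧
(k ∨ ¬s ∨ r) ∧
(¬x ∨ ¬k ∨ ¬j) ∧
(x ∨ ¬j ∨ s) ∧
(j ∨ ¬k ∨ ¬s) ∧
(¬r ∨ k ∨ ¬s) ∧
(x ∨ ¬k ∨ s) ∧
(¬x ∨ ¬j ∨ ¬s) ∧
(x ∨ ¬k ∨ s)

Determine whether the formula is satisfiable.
Yes

Yes, the formula is satisfiable.

One satisfying assignment is: j=True, k=True, s=True, x=False, r=False

Verification: With this assignment, all 21 clauses evaluate to true.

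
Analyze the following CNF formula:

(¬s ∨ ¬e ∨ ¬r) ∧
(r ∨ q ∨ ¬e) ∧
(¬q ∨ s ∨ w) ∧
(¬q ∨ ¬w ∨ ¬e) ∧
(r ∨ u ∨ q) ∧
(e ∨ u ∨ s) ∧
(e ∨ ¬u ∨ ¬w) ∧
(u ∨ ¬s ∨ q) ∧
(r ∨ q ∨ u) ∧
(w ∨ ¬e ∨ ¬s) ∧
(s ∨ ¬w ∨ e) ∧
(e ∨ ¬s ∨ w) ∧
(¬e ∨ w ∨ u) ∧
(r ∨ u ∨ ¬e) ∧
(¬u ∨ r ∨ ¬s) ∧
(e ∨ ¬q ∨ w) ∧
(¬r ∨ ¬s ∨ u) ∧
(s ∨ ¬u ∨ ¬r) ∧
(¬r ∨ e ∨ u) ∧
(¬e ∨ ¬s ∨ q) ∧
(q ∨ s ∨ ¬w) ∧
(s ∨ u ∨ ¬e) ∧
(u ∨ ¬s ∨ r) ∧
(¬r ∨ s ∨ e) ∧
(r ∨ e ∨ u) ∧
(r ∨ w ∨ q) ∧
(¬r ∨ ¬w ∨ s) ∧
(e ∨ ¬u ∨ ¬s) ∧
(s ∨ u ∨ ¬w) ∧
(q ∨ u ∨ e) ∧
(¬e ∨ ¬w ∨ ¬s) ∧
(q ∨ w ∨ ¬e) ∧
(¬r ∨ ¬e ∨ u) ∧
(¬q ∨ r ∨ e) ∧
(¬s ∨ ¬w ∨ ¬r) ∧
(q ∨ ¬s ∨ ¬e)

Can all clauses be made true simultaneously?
No

No, the formula is not satisfiable.

No assignment of truth values to the variables can make all 36 clauses true simultaneously.

The formula is UNSAT (unsatisfiable).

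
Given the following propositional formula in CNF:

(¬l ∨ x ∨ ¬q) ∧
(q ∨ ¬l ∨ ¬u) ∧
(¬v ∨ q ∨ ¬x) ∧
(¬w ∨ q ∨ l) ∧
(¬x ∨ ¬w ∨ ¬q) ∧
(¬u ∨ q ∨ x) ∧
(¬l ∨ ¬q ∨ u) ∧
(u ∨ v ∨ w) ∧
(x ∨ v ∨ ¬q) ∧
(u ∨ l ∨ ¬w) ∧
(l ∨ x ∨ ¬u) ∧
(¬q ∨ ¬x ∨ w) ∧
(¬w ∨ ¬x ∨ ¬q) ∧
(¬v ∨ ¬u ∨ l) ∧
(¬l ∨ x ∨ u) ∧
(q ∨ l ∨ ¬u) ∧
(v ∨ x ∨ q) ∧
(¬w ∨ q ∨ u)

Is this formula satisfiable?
Yes

Yes, the formula is satisfiable.

One satisfying assignment is: u=False, v=True, x=False, l=False, w=False, q=True

Verification: With this assignment, all 18 clauses evaluate to true.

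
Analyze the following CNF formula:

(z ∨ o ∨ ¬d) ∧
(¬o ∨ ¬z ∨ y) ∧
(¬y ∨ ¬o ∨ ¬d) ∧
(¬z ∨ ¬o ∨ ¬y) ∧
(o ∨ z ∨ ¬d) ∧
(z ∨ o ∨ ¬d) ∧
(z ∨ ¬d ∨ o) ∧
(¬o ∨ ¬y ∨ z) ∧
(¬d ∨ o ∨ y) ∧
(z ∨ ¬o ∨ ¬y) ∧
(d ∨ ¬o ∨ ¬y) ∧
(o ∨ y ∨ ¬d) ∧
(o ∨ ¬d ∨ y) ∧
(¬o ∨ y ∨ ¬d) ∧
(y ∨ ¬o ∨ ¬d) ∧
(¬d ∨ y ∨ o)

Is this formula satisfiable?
Yes

Yes, the formula is satisfiable.

One satisfying assignment is: z=False, y=False, d=False, o=False

Verification: With this assignment, all 16 clauses evaluate to true.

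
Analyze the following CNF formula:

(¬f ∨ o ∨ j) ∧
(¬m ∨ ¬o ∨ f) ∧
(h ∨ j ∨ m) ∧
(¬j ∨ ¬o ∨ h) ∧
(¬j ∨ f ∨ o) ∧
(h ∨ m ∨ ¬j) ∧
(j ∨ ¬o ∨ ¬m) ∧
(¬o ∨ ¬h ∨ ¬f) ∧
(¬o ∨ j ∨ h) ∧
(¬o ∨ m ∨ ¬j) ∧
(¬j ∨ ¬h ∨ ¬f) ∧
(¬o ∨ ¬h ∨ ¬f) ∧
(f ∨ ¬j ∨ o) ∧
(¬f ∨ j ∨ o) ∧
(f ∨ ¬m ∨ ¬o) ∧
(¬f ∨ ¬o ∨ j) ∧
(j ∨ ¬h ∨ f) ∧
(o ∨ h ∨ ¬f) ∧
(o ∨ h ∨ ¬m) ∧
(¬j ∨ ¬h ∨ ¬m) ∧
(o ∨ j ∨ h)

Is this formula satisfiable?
No

No, the formula is not satisfiable.

No assignment of truth values to the variables can make all 21 clauses true simultaneously.

The formula is UNSAT (unsatisfiable).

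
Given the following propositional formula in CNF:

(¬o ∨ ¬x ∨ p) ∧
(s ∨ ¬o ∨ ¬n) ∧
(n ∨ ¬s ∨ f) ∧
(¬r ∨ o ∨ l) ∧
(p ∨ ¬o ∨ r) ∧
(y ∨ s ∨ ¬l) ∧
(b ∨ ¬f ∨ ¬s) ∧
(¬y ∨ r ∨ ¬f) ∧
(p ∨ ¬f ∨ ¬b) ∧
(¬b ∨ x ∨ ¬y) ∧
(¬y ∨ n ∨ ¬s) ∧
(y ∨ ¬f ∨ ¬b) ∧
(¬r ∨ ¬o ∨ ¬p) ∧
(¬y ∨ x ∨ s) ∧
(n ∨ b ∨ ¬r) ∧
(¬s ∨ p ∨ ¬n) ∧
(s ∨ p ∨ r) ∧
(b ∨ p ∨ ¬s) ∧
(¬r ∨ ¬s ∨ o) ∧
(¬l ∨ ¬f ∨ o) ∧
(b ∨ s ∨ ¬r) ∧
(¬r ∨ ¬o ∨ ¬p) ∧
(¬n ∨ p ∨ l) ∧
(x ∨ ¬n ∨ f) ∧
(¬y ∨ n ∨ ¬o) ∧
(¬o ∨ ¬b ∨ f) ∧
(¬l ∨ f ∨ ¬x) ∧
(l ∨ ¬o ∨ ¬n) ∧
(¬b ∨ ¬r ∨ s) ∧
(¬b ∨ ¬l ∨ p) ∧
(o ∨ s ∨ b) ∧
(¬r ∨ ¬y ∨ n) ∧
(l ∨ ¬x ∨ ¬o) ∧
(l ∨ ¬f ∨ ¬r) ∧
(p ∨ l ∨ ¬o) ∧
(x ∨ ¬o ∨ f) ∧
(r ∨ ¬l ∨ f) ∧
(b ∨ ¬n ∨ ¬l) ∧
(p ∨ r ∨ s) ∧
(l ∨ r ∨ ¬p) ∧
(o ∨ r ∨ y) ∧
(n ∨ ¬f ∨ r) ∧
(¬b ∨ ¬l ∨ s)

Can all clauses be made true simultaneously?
No

No, the formula is not satisfiable.

No assignment of truth values to the variables can make all 43 clauses true simultaneously.

The formula is UNSAT (unsatisfiable).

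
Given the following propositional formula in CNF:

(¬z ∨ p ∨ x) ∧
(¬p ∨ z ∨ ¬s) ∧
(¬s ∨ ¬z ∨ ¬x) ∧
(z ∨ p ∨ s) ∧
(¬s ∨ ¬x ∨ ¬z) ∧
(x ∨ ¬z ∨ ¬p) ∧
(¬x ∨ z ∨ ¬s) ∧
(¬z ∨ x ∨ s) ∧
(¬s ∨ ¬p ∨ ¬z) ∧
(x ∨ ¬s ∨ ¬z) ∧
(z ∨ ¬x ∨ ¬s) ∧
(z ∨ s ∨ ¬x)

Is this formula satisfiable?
Yes

Yes, the formula is satisfiable.

One satisfying assignment is: x=False, p=True, s=False, z=False

Verification: With this assignment, all 12 clauses evaluate to true.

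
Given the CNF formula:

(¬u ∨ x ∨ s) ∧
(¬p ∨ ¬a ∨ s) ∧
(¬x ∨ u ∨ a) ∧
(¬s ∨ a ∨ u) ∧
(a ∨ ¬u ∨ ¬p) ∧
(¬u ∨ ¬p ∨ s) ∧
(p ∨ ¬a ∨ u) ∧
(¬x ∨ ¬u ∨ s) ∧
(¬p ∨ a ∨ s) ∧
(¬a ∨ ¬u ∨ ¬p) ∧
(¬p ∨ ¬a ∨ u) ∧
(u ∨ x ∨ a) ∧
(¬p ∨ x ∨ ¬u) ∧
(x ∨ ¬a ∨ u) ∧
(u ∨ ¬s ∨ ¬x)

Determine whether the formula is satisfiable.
Yes

Yes, the formula is satisfiable.

One satisfying assignment is: p=False, u=True, a=False, x=False, s=True

Verification: With this assignment, all 15 clauses evaluate to true.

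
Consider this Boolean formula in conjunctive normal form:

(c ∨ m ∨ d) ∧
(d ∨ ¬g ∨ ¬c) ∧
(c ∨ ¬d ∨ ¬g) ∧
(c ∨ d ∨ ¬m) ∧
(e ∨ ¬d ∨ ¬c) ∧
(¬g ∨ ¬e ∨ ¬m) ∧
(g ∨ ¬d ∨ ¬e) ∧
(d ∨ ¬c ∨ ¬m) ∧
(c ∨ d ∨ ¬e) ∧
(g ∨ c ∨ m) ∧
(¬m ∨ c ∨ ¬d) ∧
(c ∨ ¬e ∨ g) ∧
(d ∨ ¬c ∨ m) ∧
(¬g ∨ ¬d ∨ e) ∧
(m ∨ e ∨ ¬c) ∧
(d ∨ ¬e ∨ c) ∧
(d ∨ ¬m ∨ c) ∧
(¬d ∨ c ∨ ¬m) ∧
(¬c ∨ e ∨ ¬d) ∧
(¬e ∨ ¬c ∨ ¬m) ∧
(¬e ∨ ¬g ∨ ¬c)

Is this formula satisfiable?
No

No, the formula is not satisfiable.

No assignment of truth values to the variables can make all 21 clauses true simultaneously.

The formula is UNSAT (unsatisfiable).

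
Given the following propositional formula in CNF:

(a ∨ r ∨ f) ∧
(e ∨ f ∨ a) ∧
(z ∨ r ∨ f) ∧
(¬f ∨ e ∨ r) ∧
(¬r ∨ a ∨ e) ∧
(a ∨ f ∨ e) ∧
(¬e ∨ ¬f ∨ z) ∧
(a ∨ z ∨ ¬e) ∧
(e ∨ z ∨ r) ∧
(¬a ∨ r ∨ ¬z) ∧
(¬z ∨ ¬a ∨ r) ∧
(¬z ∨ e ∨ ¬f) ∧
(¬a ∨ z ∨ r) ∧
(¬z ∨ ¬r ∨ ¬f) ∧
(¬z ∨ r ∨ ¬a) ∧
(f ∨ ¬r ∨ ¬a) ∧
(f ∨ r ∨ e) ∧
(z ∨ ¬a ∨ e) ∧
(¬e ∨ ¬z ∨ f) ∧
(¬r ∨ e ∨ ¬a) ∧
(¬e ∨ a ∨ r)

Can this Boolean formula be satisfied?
No

No, the formula is not satisfiable.

No assignment of truth values to the variables can make all 21 clauses true simultaneously.

The formula is UNSAT (unsatisfiable).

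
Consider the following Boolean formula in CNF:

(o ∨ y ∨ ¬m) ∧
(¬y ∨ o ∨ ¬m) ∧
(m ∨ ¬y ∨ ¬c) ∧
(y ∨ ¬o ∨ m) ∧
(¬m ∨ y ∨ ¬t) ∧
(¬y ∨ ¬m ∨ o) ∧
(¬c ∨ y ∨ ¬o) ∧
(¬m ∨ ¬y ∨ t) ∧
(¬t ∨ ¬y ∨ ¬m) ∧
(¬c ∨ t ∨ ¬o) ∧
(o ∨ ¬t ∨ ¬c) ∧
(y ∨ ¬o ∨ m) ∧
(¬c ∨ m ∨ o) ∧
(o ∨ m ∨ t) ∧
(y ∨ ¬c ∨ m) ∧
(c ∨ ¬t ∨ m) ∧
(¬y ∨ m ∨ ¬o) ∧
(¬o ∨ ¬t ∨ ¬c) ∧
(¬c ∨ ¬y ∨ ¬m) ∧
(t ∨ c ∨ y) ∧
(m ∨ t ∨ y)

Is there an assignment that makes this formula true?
No

No, the formula is not satisfiable.

No assignment of truth values to the variables can make all 21 clauses true simultaneously.

The formula is UNSAT (unsatisfiable).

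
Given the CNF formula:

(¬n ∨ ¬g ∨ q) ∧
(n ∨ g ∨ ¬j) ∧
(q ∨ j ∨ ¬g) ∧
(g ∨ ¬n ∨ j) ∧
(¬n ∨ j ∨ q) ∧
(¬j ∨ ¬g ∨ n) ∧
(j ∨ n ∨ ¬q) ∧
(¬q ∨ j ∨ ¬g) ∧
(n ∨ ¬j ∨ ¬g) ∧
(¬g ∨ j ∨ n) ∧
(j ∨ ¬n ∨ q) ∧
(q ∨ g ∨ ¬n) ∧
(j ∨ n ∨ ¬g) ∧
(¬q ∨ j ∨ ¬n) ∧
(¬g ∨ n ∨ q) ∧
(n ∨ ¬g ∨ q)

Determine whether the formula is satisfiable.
Yes

Yes, the formula is satisfiable.

One satisfying assignment is: n=False, j=False, g=False, q=False

Verification: With this assignment, all 16 clauses evaluate to true.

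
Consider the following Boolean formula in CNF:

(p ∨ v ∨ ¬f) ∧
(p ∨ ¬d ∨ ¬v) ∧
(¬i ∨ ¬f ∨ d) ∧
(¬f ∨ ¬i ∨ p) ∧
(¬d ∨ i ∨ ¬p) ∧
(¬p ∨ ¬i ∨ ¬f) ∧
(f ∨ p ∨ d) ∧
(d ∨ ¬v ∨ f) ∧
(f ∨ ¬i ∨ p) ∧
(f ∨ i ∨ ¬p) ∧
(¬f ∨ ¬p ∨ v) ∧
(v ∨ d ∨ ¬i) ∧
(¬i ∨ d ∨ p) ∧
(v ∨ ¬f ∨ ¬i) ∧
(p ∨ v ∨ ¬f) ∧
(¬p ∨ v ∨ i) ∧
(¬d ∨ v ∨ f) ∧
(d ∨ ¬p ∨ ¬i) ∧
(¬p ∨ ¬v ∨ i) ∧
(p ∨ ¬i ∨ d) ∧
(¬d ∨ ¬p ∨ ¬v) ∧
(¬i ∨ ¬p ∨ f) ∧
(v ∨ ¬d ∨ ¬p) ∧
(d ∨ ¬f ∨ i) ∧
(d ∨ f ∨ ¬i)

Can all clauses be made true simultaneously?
No

No, the formula is not satisfiable.

No assignment of truth values to the variables can make all 25 clauses true simultaneously.

The formula is UNSAT (unsatisfiable).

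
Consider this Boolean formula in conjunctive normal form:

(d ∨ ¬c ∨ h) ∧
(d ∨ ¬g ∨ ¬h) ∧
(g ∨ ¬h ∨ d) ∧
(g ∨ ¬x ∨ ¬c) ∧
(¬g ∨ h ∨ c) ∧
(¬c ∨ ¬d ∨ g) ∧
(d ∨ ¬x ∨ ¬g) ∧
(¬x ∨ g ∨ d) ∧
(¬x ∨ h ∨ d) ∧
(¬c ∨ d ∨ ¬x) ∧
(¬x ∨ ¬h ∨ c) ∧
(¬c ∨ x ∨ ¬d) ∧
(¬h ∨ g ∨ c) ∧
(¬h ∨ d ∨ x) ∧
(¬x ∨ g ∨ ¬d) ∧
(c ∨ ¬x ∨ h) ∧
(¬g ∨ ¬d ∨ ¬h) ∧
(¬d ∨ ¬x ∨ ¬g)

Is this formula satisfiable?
Yes

Yes, the formula is satisfiable.

One satisfying assignment is: d=False, h=False, c=False, g=False, x=False

Verification: With this assignment, all 18 clauses evaluate to true.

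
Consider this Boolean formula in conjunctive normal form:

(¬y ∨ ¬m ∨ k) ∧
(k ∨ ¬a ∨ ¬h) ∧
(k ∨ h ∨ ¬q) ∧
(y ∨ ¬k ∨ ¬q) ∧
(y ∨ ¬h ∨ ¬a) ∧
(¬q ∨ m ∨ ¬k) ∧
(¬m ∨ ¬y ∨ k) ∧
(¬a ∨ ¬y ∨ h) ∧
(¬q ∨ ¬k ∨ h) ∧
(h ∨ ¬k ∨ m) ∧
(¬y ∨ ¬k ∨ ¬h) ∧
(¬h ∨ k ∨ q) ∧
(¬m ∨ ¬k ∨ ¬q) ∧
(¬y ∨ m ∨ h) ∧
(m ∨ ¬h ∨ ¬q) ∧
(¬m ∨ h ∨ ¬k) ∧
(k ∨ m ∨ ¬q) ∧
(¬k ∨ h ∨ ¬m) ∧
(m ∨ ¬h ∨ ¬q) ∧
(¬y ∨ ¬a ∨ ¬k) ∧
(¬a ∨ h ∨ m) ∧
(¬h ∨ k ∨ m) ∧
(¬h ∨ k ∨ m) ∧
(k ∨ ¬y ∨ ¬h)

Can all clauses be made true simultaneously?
Yes

Yes, the formula is satisfiable.

One satisfying assignment is: y=False, m=False, q=False, a=False, h=False, k=False

Verification: With this assignment, all 24 clauses evaluate to true.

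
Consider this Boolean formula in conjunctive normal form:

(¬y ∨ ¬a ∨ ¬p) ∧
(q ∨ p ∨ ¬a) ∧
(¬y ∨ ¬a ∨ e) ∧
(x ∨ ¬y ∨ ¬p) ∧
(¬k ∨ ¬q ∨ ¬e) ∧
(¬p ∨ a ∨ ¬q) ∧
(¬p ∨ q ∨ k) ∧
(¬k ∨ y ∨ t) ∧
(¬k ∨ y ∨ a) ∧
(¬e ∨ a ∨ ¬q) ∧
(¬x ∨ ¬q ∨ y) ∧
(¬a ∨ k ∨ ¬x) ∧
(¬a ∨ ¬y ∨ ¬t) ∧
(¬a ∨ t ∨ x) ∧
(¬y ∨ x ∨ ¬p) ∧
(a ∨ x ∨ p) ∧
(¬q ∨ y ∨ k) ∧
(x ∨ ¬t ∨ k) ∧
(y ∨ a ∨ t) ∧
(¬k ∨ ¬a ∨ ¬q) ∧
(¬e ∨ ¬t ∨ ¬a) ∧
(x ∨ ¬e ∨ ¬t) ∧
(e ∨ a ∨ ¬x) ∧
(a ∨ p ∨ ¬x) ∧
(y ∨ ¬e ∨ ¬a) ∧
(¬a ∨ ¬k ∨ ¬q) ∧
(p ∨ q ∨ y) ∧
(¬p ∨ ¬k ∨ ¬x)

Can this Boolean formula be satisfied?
Yes

Yes, the formula is satisfiable.

One satisfying assignment is: t=True, y=False, a=True, e=False, q=False, k=True, p=True, x=False

Verification: With this assignment, all 28 clauses evaluate to true.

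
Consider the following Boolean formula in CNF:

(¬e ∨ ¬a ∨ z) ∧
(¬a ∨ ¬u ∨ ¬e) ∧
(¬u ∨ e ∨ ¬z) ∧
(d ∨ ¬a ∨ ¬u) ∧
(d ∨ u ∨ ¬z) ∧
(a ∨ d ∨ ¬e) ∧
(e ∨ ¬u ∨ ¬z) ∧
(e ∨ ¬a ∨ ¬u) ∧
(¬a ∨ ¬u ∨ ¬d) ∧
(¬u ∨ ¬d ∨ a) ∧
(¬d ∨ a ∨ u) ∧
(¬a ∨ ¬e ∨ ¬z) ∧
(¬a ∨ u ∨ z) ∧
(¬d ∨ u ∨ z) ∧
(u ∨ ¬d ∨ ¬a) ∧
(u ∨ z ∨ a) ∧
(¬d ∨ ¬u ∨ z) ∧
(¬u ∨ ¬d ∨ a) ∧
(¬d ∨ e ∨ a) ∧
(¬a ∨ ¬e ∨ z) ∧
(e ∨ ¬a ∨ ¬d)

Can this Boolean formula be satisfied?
Yes

Yes, the formula is satisfiable.

One satisfying assignment is: e=False, a=False, d=False, u=True, z=False

Verification: With this assignment, all 21 clauses evaluate to true.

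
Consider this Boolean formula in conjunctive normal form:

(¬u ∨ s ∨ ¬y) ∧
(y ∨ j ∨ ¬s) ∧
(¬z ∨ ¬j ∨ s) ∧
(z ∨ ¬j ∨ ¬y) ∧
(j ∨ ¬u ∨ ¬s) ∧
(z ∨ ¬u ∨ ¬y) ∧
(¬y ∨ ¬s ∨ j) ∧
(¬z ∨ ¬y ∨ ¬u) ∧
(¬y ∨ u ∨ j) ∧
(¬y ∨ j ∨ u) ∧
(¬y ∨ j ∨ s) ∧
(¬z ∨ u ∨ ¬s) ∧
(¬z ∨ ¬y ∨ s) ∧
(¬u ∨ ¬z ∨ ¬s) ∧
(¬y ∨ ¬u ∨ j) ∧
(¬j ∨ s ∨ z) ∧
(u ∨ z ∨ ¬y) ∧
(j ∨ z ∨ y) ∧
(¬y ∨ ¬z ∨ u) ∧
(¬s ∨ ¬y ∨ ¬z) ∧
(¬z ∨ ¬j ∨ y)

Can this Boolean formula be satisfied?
Yes

Yes, the formula is satisfiable.

One satisfying assignment is: u=False, y=False, j=False, z=True, s=False

Verification: With this assignment, all 21 clauses evaluate to true.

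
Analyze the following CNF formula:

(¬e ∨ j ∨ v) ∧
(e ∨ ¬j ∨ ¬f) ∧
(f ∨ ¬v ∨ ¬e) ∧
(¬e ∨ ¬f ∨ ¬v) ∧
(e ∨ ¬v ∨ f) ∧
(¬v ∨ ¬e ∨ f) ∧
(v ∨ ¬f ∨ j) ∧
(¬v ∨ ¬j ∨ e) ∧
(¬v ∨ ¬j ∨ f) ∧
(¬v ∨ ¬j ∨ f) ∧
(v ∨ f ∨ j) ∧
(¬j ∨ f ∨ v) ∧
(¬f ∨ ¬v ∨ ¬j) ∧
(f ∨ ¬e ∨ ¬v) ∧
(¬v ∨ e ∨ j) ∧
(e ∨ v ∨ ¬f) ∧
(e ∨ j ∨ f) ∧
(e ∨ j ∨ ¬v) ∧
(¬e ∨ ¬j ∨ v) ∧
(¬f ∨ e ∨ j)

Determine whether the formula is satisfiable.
No

No, the formula is not satisfiable.

No assignment of truth values to the variables can make all 20 clauses true simultaneously.

The formula is UNSAT (unsatisfiable).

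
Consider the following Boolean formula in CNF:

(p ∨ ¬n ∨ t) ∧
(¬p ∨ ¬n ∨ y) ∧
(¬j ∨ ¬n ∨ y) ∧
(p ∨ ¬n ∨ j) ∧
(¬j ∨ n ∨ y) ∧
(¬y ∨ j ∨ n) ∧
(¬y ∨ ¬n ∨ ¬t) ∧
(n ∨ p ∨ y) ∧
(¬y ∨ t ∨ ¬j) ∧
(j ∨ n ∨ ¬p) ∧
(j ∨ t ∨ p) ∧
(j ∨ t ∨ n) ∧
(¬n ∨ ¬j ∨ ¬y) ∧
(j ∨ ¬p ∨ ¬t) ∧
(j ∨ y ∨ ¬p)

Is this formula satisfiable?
Yes

Yes, the formula is satisfiable.

One satisfying assignment is: y=True, p=True, t=False, j=False, n=True

Verification: With this assignment, all 15 clauses evaluate to true.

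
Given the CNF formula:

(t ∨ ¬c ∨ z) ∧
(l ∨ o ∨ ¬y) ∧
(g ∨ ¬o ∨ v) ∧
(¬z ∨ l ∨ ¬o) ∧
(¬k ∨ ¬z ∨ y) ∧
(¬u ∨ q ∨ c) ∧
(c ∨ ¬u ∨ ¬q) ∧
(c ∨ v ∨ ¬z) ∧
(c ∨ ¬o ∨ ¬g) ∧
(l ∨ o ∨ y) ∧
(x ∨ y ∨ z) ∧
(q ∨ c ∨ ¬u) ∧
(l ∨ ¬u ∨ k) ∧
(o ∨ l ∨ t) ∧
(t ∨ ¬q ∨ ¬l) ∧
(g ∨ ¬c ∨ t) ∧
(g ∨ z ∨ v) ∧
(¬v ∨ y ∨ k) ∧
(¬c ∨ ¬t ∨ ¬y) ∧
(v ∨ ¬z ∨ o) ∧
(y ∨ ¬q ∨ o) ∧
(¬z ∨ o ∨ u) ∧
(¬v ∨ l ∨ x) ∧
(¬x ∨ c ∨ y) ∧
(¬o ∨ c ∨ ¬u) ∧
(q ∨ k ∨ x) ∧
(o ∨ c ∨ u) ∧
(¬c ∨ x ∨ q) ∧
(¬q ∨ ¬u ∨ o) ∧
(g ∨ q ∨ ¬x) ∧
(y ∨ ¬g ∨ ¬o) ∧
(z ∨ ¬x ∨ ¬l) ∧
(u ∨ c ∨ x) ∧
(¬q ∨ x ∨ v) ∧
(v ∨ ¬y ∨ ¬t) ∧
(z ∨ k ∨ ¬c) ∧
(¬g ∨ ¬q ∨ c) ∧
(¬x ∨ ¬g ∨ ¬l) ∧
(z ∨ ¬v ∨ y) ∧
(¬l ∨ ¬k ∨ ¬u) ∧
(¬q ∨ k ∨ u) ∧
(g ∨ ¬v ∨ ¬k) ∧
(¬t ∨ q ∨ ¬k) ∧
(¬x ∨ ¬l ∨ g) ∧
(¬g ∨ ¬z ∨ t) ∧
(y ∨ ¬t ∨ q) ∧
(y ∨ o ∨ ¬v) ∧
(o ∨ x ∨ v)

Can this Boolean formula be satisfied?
No

No, the formula is not satisfiable.

No assignment of truth values to the variables can make all 48 clauses true simultaneously.

The formula is UNSAT (unsatisfiable).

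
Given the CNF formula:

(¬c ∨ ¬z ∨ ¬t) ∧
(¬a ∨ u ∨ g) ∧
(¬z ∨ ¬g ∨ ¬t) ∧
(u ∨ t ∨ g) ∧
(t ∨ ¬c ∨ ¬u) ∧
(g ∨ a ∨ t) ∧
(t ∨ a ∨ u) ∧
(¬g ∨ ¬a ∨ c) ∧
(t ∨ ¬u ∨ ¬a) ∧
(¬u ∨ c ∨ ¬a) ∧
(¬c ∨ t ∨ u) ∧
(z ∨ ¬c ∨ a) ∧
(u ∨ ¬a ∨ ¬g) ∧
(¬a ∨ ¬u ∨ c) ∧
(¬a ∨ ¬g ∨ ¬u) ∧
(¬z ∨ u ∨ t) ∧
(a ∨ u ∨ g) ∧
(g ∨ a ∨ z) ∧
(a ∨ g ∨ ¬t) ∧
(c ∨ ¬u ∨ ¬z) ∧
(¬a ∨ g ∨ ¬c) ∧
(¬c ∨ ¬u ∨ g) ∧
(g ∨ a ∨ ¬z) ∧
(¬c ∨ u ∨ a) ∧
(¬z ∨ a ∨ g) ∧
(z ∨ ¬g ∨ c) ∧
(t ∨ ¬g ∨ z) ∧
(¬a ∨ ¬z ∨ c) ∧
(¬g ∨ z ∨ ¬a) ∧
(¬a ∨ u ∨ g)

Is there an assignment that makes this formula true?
No

No, the formula is not satisfiable.

No assignment of truth values to the variables can make all 30 clauses true simultaneously.

The formula is UNSAT (unsatisfiable).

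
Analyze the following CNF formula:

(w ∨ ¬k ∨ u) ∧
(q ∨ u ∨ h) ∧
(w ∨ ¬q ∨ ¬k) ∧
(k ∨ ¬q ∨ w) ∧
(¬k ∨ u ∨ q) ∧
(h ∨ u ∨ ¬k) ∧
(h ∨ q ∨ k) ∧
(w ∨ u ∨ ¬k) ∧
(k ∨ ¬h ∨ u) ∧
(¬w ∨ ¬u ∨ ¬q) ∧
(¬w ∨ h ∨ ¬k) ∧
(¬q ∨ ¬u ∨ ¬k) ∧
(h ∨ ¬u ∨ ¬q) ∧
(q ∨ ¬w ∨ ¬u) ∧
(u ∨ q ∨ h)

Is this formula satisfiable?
Yes

Yes, the formula is satisfiable.

One satisfying assignment is: q=False, u=True, k=True, w=False, h=False

Verification: With this assignment, all 15 clauses evaluate to true.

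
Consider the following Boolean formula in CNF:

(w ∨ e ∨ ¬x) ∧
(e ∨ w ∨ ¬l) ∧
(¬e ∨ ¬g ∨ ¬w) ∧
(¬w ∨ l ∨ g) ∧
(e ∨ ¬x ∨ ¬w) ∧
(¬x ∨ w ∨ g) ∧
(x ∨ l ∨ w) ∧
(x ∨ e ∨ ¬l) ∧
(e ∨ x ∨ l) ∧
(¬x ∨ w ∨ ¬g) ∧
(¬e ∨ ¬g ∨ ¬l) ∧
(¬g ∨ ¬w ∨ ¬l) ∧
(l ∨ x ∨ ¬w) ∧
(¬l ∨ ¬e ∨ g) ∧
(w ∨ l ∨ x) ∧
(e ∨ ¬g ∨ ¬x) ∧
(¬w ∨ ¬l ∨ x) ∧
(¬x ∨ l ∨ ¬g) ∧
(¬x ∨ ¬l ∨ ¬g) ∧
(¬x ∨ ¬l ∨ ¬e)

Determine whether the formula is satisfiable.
No

No, the formula is not satisfiable.

No assignment of truth values to the variables can make all 20 clauses true simultaneously.

The formula is UNSAT (unsatisfiable).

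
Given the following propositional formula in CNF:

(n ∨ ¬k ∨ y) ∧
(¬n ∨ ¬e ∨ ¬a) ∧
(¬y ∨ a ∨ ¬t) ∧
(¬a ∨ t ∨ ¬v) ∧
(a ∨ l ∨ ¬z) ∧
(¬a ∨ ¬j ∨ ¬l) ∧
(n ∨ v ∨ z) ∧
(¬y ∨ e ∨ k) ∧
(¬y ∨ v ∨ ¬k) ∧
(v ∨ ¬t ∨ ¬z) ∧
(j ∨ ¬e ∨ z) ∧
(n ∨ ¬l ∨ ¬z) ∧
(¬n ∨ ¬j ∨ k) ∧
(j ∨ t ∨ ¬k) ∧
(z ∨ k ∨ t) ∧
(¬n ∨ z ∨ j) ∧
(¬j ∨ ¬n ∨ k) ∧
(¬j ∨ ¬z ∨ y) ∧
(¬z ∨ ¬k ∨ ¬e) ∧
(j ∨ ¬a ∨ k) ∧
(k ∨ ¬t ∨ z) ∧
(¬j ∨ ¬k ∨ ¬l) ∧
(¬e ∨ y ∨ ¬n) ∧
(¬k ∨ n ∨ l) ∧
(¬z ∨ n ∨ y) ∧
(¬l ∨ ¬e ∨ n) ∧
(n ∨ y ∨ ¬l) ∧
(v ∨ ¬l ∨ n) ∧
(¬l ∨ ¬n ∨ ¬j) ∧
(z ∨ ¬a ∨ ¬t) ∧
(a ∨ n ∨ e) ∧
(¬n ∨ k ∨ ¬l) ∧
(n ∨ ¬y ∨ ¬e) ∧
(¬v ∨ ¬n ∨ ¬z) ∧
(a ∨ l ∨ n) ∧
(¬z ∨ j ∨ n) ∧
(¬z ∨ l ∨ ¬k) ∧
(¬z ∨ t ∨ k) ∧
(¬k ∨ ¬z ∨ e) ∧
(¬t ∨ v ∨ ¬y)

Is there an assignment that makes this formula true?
Yes

Yes, the formula is satisfiable.

One satisfying assignment is: j=True, y=True, a=False, n=True, e=True, k=True, z=False, t=False, v=True, l=False

Verification: With this assignment, all 40 clauses evaluate to true.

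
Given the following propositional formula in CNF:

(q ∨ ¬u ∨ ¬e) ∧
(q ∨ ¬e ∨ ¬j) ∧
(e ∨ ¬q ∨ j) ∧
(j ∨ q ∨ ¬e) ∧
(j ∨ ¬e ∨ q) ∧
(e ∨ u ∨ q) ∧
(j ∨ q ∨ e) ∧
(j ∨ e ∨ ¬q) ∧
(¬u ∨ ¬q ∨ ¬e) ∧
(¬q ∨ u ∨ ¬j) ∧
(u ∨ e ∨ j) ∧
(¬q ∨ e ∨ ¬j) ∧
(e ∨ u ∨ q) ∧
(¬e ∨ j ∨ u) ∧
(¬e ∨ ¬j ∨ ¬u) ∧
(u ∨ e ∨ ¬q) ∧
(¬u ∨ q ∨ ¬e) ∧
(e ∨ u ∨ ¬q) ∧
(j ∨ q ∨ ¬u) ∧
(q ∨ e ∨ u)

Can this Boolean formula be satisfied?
Yes

Yes, the formula is satisfiable.

One satisfying assignment is: j=True, e=False, q=False, u=True

Verification: With this assignment, all 20 clauses evaluate to true.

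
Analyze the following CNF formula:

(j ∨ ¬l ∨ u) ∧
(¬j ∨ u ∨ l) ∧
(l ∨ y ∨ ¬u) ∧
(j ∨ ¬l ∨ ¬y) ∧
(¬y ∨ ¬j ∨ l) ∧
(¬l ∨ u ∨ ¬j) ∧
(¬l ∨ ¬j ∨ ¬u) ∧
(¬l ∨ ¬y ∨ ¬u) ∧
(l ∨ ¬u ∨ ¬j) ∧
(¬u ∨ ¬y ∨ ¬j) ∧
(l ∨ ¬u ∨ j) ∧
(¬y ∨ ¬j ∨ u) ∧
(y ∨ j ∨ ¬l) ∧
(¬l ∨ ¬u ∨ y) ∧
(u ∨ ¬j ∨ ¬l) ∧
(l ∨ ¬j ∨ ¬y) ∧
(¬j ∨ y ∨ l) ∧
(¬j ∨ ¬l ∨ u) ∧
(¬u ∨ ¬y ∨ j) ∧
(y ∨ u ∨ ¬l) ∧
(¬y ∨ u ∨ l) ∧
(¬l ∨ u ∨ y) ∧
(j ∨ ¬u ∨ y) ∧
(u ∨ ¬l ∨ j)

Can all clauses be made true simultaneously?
Yes

Yes, the formula is satisfiable.

One satisfying assignment is: y=False, j=False, l=False, u=False

Verification: With this assignment, all 24 clauses evaluate to true.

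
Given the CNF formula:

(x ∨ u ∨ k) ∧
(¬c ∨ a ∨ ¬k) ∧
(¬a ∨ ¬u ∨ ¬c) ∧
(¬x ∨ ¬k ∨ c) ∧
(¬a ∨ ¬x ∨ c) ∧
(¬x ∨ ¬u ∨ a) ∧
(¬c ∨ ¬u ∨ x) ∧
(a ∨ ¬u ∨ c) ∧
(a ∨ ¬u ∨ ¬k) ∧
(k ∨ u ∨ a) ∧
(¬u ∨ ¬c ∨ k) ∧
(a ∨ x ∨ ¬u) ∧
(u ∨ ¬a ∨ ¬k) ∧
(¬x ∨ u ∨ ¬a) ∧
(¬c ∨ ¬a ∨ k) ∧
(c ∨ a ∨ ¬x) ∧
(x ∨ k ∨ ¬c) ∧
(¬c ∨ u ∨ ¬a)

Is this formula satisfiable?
Yes

Yes, the formula is satisfiable.

One satisfying assignment is: c=False, x=False, u=False, k=True, a=False

Verification: With this assignment, all 18 clauses evaluate to true.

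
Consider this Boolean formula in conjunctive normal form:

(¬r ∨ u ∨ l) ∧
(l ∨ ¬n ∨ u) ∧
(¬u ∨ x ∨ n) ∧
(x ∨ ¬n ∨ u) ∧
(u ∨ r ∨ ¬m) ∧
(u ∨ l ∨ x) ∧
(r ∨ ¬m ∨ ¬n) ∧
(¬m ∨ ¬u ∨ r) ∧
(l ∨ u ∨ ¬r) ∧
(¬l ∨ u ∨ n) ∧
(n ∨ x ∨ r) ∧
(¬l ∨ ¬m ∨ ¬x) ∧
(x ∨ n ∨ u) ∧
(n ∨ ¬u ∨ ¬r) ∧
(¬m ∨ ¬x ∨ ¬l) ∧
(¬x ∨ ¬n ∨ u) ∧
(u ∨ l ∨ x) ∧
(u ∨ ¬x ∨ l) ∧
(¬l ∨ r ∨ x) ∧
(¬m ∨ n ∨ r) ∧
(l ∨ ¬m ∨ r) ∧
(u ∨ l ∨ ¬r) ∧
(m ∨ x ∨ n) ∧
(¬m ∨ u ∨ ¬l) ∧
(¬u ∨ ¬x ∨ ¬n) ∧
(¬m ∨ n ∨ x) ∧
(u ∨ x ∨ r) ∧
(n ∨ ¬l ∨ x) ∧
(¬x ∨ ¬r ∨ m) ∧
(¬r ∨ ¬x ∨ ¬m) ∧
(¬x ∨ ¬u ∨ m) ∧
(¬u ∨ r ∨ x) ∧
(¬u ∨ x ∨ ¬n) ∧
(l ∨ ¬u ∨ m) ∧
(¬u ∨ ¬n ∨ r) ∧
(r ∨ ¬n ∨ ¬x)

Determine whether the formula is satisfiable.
No

No, the formula is not satisfiable.

No assignment of truth values to the variables can make all 36 clauses true simultaneously.

The formula is UNSAT (unsatisfiable).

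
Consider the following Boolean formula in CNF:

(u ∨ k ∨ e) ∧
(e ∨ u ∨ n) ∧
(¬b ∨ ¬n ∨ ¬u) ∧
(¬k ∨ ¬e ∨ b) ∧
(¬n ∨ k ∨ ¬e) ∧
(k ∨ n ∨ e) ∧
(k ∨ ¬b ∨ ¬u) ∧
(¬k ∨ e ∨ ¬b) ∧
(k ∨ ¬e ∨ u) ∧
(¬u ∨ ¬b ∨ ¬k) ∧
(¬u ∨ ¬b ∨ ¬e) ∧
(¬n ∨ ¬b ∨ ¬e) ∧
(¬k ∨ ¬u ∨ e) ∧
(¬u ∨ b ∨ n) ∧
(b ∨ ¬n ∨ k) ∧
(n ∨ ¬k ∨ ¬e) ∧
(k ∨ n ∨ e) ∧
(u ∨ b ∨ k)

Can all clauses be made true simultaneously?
Yes

Yes, the formula is satisfiable.

One satisfying assignment is: u=False, n=True, b=False, k=True, e=False

Verification: With this assignment, all 18 clauses evaluate to true.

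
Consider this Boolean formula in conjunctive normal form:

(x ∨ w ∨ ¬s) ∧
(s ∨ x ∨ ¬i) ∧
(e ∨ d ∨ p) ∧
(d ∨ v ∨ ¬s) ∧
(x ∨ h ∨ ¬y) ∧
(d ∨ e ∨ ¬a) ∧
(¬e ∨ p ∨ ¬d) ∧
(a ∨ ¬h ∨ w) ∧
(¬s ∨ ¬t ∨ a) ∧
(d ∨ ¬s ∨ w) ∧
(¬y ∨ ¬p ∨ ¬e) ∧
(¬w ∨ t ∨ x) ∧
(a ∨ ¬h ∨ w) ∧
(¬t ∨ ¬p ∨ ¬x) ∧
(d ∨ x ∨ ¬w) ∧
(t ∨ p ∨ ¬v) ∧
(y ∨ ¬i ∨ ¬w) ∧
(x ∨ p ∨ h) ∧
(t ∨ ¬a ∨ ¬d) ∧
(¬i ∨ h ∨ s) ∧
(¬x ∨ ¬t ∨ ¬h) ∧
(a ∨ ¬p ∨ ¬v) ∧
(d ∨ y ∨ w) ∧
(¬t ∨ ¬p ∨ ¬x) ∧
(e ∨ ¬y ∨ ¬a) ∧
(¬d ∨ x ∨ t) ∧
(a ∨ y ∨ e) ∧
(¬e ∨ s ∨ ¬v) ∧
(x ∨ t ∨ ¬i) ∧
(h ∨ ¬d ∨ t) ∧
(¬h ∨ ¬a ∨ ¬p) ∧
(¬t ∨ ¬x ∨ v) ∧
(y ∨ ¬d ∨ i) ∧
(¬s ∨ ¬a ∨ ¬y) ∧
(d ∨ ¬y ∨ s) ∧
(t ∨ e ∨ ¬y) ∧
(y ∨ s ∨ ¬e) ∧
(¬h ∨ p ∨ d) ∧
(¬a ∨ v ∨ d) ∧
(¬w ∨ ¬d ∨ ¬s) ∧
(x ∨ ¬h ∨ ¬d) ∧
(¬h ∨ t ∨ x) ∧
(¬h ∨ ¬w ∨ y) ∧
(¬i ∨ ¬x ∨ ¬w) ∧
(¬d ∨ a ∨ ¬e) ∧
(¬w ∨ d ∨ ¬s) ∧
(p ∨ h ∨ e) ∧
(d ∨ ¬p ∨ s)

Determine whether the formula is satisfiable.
No

No, the formula is not satisfiable.

No assignment of truth values to the variables can make all 48 clauses true simultaneously.

The formula is UNSAT (unsatisfiable).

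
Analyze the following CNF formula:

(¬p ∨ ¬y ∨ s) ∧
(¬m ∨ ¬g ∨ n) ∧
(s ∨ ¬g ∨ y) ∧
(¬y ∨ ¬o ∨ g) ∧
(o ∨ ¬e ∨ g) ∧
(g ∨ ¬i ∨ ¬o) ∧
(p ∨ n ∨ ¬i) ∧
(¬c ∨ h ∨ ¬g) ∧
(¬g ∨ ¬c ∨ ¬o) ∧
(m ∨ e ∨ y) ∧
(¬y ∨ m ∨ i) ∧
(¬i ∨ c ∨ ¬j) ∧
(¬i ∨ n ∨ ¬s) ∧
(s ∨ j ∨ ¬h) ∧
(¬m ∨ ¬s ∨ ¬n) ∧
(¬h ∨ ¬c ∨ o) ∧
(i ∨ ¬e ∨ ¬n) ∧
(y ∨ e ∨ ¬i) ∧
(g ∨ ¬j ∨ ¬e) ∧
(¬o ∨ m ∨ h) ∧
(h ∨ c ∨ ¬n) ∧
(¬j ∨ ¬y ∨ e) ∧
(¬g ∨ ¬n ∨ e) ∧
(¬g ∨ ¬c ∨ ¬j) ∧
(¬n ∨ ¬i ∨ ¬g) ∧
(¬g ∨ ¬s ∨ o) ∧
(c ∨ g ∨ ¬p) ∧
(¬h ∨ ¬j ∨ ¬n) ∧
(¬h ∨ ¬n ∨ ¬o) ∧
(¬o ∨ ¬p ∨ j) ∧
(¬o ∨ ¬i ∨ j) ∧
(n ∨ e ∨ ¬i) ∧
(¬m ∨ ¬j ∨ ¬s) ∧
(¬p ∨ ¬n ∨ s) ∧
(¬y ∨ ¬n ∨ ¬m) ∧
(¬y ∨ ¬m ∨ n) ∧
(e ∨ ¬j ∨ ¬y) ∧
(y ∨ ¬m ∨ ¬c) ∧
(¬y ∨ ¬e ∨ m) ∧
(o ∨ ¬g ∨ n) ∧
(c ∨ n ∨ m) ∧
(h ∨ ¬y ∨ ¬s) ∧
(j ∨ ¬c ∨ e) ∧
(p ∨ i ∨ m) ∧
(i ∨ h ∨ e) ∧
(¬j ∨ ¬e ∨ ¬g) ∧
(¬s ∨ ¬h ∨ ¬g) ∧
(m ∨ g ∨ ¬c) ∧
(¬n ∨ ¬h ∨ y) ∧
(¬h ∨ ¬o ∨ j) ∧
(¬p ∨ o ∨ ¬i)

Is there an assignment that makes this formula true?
Yes

Yes, the formula is satisfiable.

One satisfying assignment is: o=True, p=False, s=False, e=True, j=False, c=False, m=True, g=False, n=False, i=False, h=False, y=False

Verification: With this assignment, all 51 clauses evaluate to true.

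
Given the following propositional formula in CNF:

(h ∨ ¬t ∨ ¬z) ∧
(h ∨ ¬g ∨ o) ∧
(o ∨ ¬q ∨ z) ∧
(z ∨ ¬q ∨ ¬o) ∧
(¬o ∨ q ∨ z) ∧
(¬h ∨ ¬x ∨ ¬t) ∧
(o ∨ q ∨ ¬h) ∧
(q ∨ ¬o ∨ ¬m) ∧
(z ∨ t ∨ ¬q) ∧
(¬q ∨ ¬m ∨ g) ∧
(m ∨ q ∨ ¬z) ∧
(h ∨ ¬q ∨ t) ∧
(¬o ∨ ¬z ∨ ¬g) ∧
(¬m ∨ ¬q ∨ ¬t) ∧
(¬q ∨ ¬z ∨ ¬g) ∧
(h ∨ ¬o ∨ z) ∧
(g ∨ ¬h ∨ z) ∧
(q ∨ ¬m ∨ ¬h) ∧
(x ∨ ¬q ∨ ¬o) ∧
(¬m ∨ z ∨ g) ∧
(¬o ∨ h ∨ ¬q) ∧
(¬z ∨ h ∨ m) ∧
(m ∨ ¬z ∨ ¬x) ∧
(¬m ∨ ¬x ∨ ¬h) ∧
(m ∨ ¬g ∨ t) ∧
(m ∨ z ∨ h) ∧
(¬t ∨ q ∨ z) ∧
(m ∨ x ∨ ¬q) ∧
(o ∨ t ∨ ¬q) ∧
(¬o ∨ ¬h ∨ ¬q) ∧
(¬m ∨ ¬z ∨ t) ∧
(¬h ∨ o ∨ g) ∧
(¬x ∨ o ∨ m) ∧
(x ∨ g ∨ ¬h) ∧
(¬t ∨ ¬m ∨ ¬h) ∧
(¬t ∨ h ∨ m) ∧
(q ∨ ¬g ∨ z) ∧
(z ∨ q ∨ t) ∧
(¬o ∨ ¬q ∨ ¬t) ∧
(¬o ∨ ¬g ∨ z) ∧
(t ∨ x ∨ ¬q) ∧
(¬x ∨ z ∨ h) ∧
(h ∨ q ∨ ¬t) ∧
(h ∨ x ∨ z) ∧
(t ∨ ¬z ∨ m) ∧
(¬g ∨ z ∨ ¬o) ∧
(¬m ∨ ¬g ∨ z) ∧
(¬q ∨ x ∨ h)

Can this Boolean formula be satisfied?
No

No, the formula is not satisfiable.

No assignment of truth values to the variables can make all 48 clauses true simultaneously.

The formula is UNSAT (unsatisfiable).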